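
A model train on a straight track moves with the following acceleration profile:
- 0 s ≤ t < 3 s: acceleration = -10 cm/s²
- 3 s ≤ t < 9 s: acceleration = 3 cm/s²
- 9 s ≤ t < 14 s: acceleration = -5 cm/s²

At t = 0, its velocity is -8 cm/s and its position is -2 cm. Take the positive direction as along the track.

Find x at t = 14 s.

On each constant-a segment, Δv = aΔt and Δx = v₀Δt + ½aΔt²; chain segment to segment.
0–3 s: v starts -8 cm/s; Δx = -8·3 + ½·-10·3² = -69 cm; v ends -38 cm/s.
3–9 s: v starts -38 cm/s; Δx = -38·6 + ½·3·6² = -174 cm; v ends -20 cm/s.
9–14 s: v starts -20 cm/s; Δx = -20·5 + ½·-5·5² = -162.5 cm; v ends -45 cm/s.
x(14) = -2 + Σ Δx = -407.5 cm.

-407.5 cm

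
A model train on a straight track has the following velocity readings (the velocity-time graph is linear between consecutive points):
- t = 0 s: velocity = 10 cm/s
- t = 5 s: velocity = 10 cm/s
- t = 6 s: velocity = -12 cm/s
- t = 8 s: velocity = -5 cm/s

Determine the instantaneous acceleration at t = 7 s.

3.5 cm/s²

Acceleration is the slope of the v-t graph on 6–8 s: (-5 − -12)/(8 − 6) = 3.5 cm/s².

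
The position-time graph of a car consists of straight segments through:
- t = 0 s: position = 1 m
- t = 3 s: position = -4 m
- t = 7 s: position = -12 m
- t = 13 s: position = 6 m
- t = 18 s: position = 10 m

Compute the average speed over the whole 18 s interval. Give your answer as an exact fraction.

Average speed = (total path length)/(elapsed time); on a piecewise-linear x-t graph the path length is Σ|Δx|.
0–3 s: |Δx| = |-4 − 1| = 5 m
3–7 s: |Δx| = |-12 − -4| = 8 m
7–13 s: |Δx| = |6 − -12| = 18 m
13–18 s: |Δx| = |10 − 6| = 4 m
Total path = 35 m; average speed = 35/18 = 35/18 m/s.

35/18 m/s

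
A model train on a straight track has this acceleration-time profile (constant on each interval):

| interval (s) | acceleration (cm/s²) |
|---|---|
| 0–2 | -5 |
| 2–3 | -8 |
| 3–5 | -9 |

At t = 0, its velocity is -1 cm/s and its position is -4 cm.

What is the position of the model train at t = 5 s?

-87 cm

On each constant-a segment, Δv = aΔt and Δx = v₀Δt + ½aΔt²; chain segment to segment.
0–2 s: v starts -1 cm/s; Δx = -1·2 + ½·-5·2² = -12 cm; v ends -11 cm/s.
2–3 s: v starts -11 cm/s; Δx = -11·1 + ½·-8·1² = -15 cm; v ends -19 cm/s.
3–5 s: v starts -19 cm/s; Δx = -19·2 + ½·-9·2² = -56 cm; v ends -37 cm/s.
x(5) = -4 + Σ Δx = -87 cm.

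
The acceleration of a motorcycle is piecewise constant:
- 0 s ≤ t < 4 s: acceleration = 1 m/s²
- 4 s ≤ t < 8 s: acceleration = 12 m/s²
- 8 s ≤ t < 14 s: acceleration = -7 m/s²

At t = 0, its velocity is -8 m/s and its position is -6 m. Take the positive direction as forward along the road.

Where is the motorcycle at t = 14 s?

On each constant-a segment, Δv = aΔt and Δx = v₀Δt + ½aΔt²; chain segment to segment.
0–4 s: v starts -8 m/s; Δx = -8·4 + ½·1·4² = -24 m; v ends -4 m/s.
4–8 s: v starts -4 m/s; Δx = -4·4 + ½·12·4² = 80 m; v ends 44 m/s.
8–14 s: v starts 44 m/s; Δx = 44·6 + ½·-7·6² = 138 m; v ends 2 m/s.
x(14) = -6 + Σ Δx = 188 m.

188 m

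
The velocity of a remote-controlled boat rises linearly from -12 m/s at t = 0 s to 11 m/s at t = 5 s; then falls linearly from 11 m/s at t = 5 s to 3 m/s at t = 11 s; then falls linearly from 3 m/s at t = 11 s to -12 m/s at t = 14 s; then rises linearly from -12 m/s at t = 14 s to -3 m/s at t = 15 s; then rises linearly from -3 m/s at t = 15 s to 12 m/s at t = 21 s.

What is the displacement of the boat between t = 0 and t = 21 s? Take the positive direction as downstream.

45.5 m

Displacement is the signed area under the v-t curve.
0–5 s: ½(-12 + 11)(5) = -2.5 m
5–11 s: ½(11 + 3)(6) = 42 m
11–14 s: ½(3 + -12)(3) = -13.5 m
14–15 s: ½(-12 + -3)(1) = -7.5 m
15–21 s: ½(-3 + 12)(6) = 27 m
Net displacement = 45.5 m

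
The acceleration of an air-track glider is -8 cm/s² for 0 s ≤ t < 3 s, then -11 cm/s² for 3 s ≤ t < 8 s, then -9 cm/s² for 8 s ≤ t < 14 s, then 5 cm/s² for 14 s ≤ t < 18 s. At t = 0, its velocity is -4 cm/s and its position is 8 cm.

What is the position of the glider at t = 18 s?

On each constant-a segment, Δv = aΔt and Δx = v₀Δt + ½aΔt²; chain segment to segment.
0–3 s: v starts -4 cm/s; Δx = -4·3 + ½·-8·3² = -48 cm; v ends -28 cm/s.
3–8 s: v starts -28 cm/s; Δx = -28·5 + ½·-11·5² = -277.5 cm; v ends -83 cm/s.
8–14 s: v starts -83 cm/s; Δx = -83·6 + ½·-9·6² = -660 cm; v ends -137 cm/s.
14–18 s: v starts -137 cm/s; Δx = -137·4 + ½·5·4² = -508 cm; v ends -117 cm/s.
x(18) = 8 + Σ Δx = -1485.5 cm.

-1485.5 cm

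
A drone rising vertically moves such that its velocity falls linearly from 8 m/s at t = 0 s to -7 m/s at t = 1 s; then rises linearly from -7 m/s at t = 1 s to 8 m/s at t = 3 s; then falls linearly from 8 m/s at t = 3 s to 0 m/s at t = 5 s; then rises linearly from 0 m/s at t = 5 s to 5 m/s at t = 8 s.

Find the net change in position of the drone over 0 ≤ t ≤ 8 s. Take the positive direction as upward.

Net displacement equals the area under the velocity-time graph (areas below the axis count negative).
0–1 s: ½(8 + -7)(1) = 0.5 m
1–3 s: ½(-7 + 8)(2) = 1 m
3–5 s: ½(8 + 0)(2) = 8 m
5–8 s: ½(0 + 5)(3) = 7.5 m
Net displacement = 17 m

17 m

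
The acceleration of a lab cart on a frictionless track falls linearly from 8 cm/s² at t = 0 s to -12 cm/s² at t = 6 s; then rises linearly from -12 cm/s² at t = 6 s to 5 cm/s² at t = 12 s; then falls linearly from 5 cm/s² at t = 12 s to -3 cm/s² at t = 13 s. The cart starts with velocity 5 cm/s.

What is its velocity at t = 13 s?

-27 cm/s

Δv equals the area under the a-t graph; then v = v₀ + Δv.
0–6 s: ½(8 + -12)(6) = -12 cm/s
6–12 s: ½(-12 + 5)(6) = -21 cm/s
12–13 s: ½(5 + -3)(1) = 1 cm/s
Δv = -32 cm/s, so v(13) = 5 + (-32) = -27 cm/s.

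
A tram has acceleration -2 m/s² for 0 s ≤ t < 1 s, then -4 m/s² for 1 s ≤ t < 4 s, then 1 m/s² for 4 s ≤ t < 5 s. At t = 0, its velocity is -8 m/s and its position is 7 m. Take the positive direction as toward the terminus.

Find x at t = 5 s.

On each constant-a segment, Δv = aΔt and Δx = v₀Δt + ½aΔt²; chain segment to segment.
0–1 s: v starts -8 m/s; Δx = -8·1 + ½·-2·1² = -9 m; v ends -10 m/s.
1–4 s: v starts -10 m/s; Δx = -10·3 + ½·-4·3² = -48 m; v ends -22 m/s.
4–5 s: v starts -22 m/s; Δx = -22·1 + ½·1·1² = -21.5 m; v ends -21 m/s.
x(5) = 7 + Σ Δx = -71.5 m.

-71.5 m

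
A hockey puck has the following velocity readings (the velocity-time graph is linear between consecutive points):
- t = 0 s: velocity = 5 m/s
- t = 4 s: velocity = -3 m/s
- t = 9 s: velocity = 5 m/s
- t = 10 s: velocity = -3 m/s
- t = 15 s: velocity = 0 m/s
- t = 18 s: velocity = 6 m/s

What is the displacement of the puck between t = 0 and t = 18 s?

Displacement is the signed area under the v-t curve.
0–4 s: ½(5 + -3)(4) = 4 m
4–9 s: ½(-3 + 5)(5) = 5 m
9–10 s: ½(5 + -3)(1) = 1 m
10–15 s: ½(-3 + 0)(5) = -7.5 m
15–18 s: ½(0 + 6)(3) = 9 m
Net displacement = 11.5 m

11.5 m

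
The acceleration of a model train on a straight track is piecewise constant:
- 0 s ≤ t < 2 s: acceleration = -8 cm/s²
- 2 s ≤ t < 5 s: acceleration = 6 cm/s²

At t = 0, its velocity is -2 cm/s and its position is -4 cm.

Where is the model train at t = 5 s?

-51 cm

On each constant-a segment, Δv = aΔt and Δx = v₀Δt + ½aΔt²; chain segment to segment.
0–2 s: v starts -2 cm/s; Δx = -2·2 + ½·-8·2² = -20 cm; v ends -18 cm/s.
2–5 s: v starts -18 cm/s; Δx = -18·3 + ½·6·3² = -27 cm; v ends 0 cm/s.
x(5) = -4 + Σ Δx = -51 cm.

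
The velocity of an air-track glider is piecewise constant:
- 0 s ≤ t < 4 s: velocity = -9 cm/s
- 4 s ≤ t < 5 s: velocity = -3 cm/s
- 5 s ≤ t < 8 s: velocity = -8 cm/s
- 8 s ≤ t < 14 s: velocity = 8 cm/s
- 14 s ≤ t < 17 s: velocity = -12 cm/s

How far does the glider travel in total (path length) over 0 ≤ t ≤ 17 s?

147 cm

Total distance travelled is ∫|v| dt — sum the magnitudes of each area piece.
0–4 s: |-9| × 4 = 36 cm
4–5 s: |-3| × 1 = 3 cm
5–8 s: |-8| × 3 = 24 cm
8–14 s: |8| × 6 = 48 cm
14–17 s: |-12| × 3 = 36 cm
Total distance = 147 cm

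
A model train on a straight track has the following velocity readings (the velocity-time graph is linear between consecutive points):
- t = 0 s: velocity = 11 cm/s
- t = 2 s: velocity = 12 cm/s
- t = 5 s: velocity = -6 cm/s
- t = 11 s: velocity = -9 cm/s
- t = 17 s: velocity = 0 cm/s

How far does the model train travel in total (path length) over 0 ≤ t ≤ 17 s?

110 cm

Distance (not displacement) is the total path length: add the absolute areas under v-t.
0–2 s: |½(11 + 12)(2)| = 23 cm
2–5 s: v = 0 at t = 4 s; triangle areas 12 + 3 = 15 cm
5–11 s: |½(-6 + -9)(6)| = 45 cm
11–17 s: |½(-9 + 0)(6)| = 27 cm
Total distance = 110 cm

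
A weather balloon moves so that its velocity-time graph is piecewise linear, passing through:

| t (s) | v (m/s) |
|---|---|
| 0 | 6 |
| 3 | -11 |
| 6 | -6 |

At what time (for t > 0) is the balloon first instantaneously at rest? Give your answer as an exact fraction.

v changes sign on 0–3 s (from 6 to -11); the graph is linear there, so v = 0 at t = 0 + (-6)·(3 − 0)/(-11 − 6) = 18/17 s.

t = 18/17 s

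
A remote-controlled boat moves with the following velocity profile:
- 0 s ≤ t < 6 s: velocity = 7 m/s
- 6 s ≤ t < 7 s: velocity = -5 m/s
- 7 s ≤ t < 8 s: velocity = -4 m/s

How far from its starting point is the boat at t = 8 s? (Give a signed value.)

33 m

Net displacement equals the area under the velocity-time graph (areas below the axis count negative).
0–6 s: 7 × 6 = 42 m
6–7 s: -5 × 1 = -5 m
7–8 s: -4 × 1 = -4 m
Net displacement = 33 m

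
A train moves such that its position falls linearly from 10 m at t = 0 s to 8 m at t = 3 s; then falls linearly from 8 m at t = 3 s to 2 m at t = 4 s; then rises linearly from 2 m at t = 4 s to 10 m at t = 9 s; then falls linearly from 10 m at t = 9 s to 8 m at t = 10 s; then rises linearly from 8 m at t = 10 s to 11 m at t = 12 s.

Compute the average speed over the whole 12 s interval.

Average speed = (total path length)/(elapsed time); on a piecewise-linear x-t graph the path length is Σ|Δx|.
0–3 s: |Δx| = |8 − 10| = 2 m
3–4 s: |Δx| = |2 − 8| = 6 m
4–9 s: |Δx| = |10 − 2| = 8 m
9–10 s: |Δx| = |8 − 10| = 2 m
10–12 s: |Δx| = |11 − 8| = 3 m
Total path = 21 m; average speed = 21/12 = 1.75 m/s.

1.75 m/s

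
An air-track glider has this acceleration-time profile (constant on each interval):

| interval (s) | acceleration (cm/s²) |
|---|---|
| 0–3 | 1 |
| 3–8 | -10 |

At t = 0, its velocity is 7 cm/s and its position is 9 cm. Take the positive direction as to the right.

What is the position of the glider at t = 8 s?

-40.5 cm

On each constant-a segment, Δv = aΔt and Δx = v₀Δt + ½aΔt²; chain segment to segment.
0–3 s: v starts 7 cm/s; Δx = 7·3 + ½·1·3² = 25.5 cm; v ends 10 cm/s.
3–8 s: v starts 10 cm/s; Δx = 10·5 + ½·-10·5² = -75 cm; v ends -40 cm/s.
x(8) = 9 + Σ Δx = -40.5 cm.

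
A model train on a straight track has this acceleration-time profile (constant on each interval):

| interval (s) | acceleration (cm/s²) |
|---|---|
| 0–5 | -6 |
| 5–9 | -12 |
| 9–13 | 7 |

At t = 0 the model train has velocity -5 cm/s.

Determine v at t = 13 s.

Δv equals the area under the a-t graph; then v = v₀ + Δv.
0–5 s: -6 × 5 = -30 cm/s
5–9 s: -12 × 4 = -48 cm/s
9–13 s: 7 × 4 = 28 cm/s
Δv = -50 cm/s, so v(13) = -5 + (-50) = -55 cm/s.

-55 cm/s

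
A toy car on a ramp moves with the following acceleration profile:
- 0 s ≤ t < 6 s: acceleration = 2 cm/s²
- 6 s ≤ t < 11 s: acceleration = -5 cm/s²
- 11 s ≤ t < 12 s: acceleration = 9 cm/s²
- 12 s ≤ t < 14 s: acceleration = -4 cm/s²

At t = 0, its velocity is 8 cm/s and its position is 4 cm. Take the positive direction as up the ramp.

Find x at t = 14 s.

125 cm

On each constant-a segment, Δv = aΔt and Δx = v₀Δt + ½aΔt²; chain segment to segment.
0–6 s: v starts 8 cm/s; Δx = 8·6 + ½·2·6² = 84 cm; v ends 20 cm/s.
6–11 s: v starts 20 cm/s; Δx = 20·5 + ½·-5·5² = 37.5 cm; v ends -5 cm/s.
11–12 s: v starts -5 cm/s; Δx = -5·1 + ½·9·1² = -0.5 cm; v ends 4 cm/s.
12–14 s: v starts 4 cm/s; Δx = 4·2 + ½·-4·2² = 0 cm; v ends -4 cm/s.
x(14) = 4 + Σ Δx = 125 cm.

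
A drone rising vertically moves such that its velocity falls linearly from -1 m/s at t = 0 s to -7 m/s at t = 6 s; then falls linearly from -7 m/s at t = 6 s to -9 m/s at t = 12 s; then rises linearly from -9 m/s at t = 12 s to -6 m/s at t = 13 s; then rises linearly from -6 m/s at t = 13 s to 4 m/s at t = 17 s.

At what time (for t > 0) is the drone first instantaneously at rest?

t = 15.4 s

v changes sign on 13–17 s (from -6 to 4); the graph is linear there, so v = 0 at t = 13 + (6)·(17 − 13)/(4 − -6) = 15.4 s.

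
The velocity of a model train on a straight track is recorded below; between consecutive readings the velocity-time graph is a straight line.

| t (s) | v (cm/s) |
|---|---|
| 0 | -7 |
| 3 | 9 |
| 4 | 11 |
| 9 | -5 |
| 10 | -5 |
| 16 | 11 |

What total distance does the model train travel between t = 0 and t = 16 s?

Distance (not displacement) is the total path length: add the absolute areas under v-t.
0–3 s: v = 0 at t = 1.3125 s; triangle areas 4.59375 + 7.59375 = 12.1875 cm
3–4 s: |½(9 + 11)(1)| = 10 cm
4–9 s: v = 0 at t = 7.4375 s; triangle areas 18.90625 + 3.90625 = 22.8125 cm
9–10 s: |-5| × 1 = 5 cm
10–16 s: v = 0 at t = 11.875 s; triangle areas 4.6875 + 22.6875 = 27.375 cm
Total distance = 77.375 cm

77.375 cm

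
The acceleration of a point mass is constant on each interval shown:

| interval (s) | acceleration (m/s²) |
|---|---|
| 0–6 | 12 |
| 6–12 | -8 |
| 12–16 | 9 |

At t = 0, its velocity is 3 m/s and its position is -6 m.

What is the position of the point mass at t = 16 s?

714 m

On each constant-a segment, Δv = aΔt and Δx = v₀Δt + ½aΔt²; chain segment to segment.
0–6 s: v starts 3 m/s; Δx = 3·6 + ½·12·6² = 234 m; v ends 75 m/s.
6–12 s: v starts 75 m/s; Δx = 75·6 + ½·-8·6² = 306 m; v ends 27 m/s.
12–16 s: v starts 27 m/s; Δx = 27·4 + ½·9·4² = 180 m; v ends 63 m/s.
x(16) = -6 + Σ Δx = 714 m.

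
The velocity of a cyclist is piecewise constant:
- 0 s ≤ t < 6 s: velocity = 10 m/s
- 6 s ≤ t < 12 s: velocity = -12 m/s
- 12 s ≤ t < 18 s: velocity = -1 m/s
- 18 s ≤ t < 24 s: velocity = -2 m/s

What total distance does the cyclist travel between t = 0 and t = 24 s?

Total distance travelled is ∫|v| dt — sum the magnitudes of each area piece.
0–6 s: |10| × 6 = 60 m
6–12 s: |-12| × 6 = 72 m
12–18 s: |-1| × 6 = 6 m
18–24 s: |-2| × 6 = 12 m
Total distance = 150 m

150 m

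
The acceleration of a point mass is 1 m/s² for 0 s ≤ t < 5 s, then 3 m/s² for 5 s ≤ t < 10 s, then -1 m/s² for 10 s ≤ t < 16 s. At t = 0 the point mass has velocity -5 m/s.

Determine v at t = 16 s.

Δv equals the area under the a-t graph; then v = v₀ + Δv.
0–5 s: 1 × 5 = 5 m/s
5–10 s: 3 × 5 = 15 m/s
10–16 s: -1 × 6 = -6 m/s
Δv = 14 m/s, so v(16) = -5 + (14) = 9 m/s.

9 m/s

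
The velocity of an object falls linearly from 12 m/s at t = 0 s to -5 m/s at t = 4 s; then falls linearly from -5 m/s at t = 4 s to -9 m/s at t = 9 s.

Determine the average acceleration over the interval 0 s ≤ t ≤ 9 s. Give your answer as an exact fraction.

-7/3 m/s²

Average acceleration = Δv/Δt = (-9 − 12)/(9 − 0) = -7/3 m/s².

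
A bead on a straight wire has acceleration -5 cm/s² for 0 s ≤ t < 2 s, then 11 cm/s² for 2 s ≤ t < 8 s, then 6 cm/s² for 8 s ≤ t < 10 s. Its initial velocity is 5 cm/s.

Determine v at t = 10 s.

Δv equals the area under the a-t graph; then v = v₀ + Δv.
0–2 s: -5 × 2 = -10 cm/s
2–8 s: 11 × 6 = 66 cm/s
8–10 s: 6 × 2 = 12 cm/s
Δv = 68 cm/s, so v(10) = 5 + (68) = 73 cm/s.

73 cm/s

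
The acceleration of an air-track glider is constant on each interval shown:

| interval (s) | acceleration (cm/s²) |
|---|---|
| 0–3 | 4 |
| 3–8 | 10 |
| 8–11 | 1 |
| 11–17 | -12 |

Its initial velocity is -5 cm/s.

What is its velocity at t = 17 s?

Δv equals the area under the a-t graph; then v = v₀ + Δv.
0–3 s: 4 × 3 = 12 cm/s
3–8 s: 10 × 5 = 50 cm/s
8–11 s: 1 × 3 = 3 cm/s
11–17 s: -12 × 6 = -72 cm/s
Δv = -7 cm/s, so v(17) = -5 + (-7) = -12 cm/s.

-12 cm/s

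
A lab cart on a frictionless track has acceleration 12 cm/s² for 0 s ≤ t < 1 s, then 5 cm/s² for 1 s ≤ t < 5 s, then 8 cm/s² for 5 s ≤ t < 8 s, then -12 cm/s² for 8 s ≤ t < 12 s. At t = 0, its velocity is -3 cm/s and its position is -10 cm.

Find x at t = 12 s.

On each constant-a segment, Δv = aΔt and Δx = v₀Δt + ½aΔt²; chain segment to segment.
0–1 s: v starts -3 cm/s; Δx = -3·1 + ½·12·1² = 3 cm; v ends 9 cm/s.
1–5 s: v starts 9 cm/s; Δx = 9·4 + ½·5·4² = 76 cm; v ends 29 cm/s.
5–8 s: v starts 29 cm/s; Δx = 29·3 + ½·8·3² = 123 cm; v ends 53 cm/s.
8–12 s: v starts 53 cm/s; Δx = 53·4 + ½·-12·4² = 116 cm; v ends 5 cm/s.
x(12) = -10 + Σ Δx = 308 cm.

308 cm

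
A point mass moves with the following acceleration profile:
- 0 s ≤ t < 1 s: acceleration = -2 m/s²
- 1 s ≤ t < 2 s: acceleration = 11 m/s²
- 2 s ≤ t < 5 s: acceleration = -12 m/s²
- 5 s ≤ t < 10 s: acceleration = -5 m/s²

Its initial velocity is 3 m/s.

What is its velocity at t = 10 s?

Δv equals the area under the a-t graph; then v = v₀ + Δv.
0–1 s: -2 × 1 = -2 m/s
1–2 s: 11 × 1 = 11 m/s
2–5 s: -12 × 3 = -36 m/s
5–10 s: -5 × 5 = -25 m/s
Δv = -52 m/s, so v(10) = 3 + (-52) = -49 m/s.

-49 m/s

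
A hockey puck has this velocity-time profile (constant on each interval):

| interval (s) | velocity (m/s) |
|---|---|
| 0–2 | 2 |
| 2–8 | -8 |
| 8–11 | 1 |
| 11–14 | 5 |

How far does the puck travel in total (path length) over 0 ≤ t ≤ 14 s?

Distance (not displacement) is the total path length: add the absolute areas under v-t.
0–2 s: |2| × 2 = 4 m
2–8 s: |-8| × 6 = 48 m
8–11 s: |1| × 3 = 3 m
11–14 s: |5| × 3 = 15 m
Total distance = 70 m

70 m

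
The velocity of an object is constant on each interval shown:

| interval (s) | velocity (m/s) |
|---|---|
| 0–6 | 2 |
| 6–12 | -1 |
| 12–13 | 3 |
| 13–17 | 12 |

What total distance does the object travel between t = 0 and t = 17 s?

Total distance travelled is ∫|v| dt — sum the magnitudes of each area piece.
0–6 s: |2| × 6 = 12 m
6–12 s: |-1| × 6 = 6 m
12–13 s: |3| × 1 = 3 m
13–17 s: |12| × 4 = 48 m
Total distance = 69 m

69 m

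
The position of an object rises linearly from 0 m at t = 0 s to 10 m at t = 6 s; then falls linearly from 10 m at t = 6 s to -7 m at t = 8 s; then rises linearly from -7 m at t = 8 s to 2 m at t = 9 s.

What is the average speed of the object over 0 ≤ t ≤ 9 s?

4 m/s

Average speed = (total path length)/(elapsed time); on a piecewise-linear x-t graph the path length is Σ|Δx|.
0–6 s: |Δx| = |10 − 0| = 10 m
6–8 s: |Δx| = |-7 − 10| = 17 m
8–9 s: |Δx| = |2 − -7| = 9 m
Total path = 36 m; average speed = 36/9 = 4 m/s.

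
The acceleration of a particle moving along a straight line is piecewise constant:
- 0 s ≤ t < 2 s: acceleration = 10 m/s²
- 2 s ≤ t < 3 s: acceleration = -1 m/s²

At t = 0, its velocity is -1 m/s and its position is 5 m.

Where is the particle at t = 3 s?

41.5 m

On each constant-a segment, Δv = aΔt and Δx = v₀Δt + ½aΔt²; chain segment to segment.
0–2 s: v starts -1 m/s; Δx = -1·2 + ½·10·2² = 18 m; v ends 19 m/s.
2–3 s: v starts 19 m/s; Δx = 19·1 + ½·-1·1² = 18.5 m; v ends 18 m/s.
x(3) = 5 + Σ Δx = 41.5 m.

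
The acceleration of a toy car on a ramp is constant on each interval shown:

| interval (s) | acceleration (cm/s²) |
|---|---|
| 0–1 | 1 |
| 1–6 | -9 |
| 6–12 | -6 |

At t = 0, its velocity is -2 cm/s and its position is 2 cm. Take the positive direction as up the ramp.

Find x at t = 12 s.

-501 cm

On each constant-a segment, Δv = aΔt and Δx = v₀Δt + ½aΔt²; chain segment to segment.
0–1 s: v starts -2 cm/s; Δx = -2·1 + ½·1·1² = -1.5 cm; v ends -1 cm/s.
1–6 s: v starts -1 cm/s; Δx = -1·5 + ½·-9·5² = -117.5 cm; v ends -46 cm/s.
6–12 s: v starts -46 cm/s; Δx = -46·6 + ½·-6·6² = -384 cm; v ends -82 cm/s.
x(12) = 2 + Σ Δx = -501 cm.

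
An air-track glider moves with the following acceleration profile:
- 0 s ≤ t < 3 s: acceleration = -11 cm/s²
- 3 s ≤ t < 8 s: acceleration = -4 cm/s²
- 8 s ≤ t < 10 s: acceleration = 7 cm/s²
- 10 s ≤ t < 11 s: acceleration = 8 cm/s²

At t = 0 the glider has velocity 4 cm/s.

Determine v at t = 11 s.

-27 cm/s

Δv equals the area under the a-t graph; then v = v₀ + Δv.
0–3 s: -11 × 3 = -33 cm/s
3–8 s: -4 × 5 = -20 cm/s
8–10 s: 7 × 2 = 14 cm/s
10–11 s: 8 × 1 = 8 cm/s
Δv = -31 cm/s, so v(11) = 4 + (-31) = -27 cm/s.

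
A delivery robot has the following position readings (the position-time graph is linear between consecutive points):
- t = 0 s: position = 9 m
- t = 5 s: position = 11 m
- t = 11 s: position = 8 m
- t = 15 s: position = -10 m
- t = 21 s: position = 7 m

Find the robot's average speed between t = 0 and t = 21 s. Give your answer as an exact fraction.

Average speed = (total path length)/(elapsed time); on a piecewise-linear x-t graph the path length is Σ|Δx|.
0–5 s: |Δx| = |11 − 9| = 2 m
5–11 s: |Δx| = |8 − 11| = 3 m
11–15 s: |Δx| = |-10 − 8| = 18 m
15–21 s: |Δx| = |7 − -10| = 17 m
Total path = 40 m; average speed = 40/21 = 40/21 m/s.

40/21 m/s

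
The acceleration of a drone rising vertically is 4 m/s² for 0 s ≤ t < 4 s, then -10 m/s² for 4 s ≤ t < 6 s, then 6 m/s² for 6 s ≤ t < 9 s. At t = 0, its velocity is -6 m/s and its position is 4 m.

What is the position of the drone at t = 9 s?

9 m

On each constant-a segment, Δv = aΔt and Δx = v₀Δt + ½aΔt²; chain segment to segment.
0–4 s: v starts -6 m/s; Δx = -6·4 + ½·4·4² = 8 m; v ends 10 m/s.
4–6 s: v starts 10 m/s; Δx = 10·2 + ½·-10·2² = 0 m; v ends -10 m/s.
6–9 s: v starts -10 m/s; Δx = -10·3 + ½·6·3² = -3 m; v ends 8 m/s.
x(9) = 4 + Σ Δx = 9 m.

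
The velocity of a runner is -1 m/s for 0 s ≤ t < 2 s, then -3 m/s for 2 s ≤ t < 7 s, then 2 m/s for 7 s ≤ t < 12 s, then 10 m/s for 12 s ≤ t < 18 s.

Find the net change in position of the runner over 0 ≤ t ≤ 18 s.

53 m

Displacement is the signed area under the v-t curve.
0–2 s: -1 × 2 = -2 m
2–7 s: -3 × 5 = -15 m
7–12 s: 2 × 5 = 10 m
12–18 s: 10 × 6 = 60 m
Net displacement = 53 m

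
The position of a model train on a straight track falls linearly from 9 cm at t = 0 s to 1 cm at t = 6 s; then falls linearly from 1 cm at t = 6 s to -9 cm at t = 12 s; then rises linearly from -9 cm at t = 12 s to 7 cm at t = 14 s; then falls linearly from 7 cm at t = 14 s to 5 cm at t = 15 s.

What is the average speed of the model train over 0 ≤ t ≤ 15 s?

Average speed = (total path length)/(elapsed time); on a piecewise-linear x-t graph the path length is Σ|Δx|.
0–6 s: |Δx| = |1 − 9| = 8 cm
6–12 s: |Δx| = |-9 − 1| = 10 cm
12–14 s: |Δx| = |7 − -9| = 16 cm
14–15 s: |Δx| = |5 − 7| = 2 cm
Total path = 36 cm; average speed = 36/15 = 2.4 cm/s.

2.4 cm/s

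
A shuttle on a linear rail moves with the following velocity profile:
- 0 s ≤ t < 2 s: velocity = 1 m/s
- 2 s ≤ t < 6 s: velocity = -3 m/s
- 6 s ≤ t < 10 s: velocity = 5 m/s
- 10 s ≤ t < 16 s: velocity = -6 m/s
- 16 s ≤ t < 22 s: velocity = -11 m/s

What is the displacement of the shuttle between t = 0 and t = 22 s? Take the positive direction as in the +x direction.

Displacement is the signed area under the v-t curve.
0–2 s: 1 × 2 = 2 m
2–6 s: -3 × 4 = -12 m
6–10 s: 5 × 4 = 20 m
10–16 s: -6 × 6 = -36 m
16–22 s: -11 × 6 = -66 m
Net displacement = -92 m

-92 m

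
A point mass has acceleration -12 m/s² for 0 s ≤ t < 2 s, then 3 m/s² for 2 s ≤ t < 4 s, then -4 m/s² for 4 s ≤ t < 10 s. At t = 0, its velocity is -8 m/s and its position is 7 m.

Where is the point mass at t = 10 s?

On each constant-a segment, Δv = aΔt and Δx = v₀Δt + ½aΔt²; chain segment to segment.
0–2 s: v starts -8 m/s; Δx = -8·2 + ½·-12·2² = -40 m; v ends -32 m/s.
2–4 s: v starts -32 m/s; Δx = -32·2 + ½·3·2² = -58 m; v ends -26 m/s.
4–10 s: v starts -26 m/s; Δx = -26·6 + ½·-4·6² = -228 m; v ends -50 m/s.
x(10) = 7 + Σ Δx = -319 m.

-319 m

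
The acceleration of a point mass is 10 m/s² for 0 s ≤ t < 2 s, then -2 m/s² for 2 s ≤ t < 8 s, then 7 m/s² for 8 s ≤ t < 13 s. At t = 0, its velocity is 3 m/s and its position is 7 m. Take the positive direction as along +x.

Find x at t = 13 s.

On each constant-a segment, Δv = aΔt and Δx = v₀Δt + ½aΔt²; chain segment to segment.
0–2 s: v starts 3 m/s; Δx = 3·2 + ½·10·2² = 26 m; v ends 23 m/s.
2–8 s: v starts 23 m/s; Δx = 23·6 + ½·-2·6² = 102 m; v ends 11 m/s.
8–13 s: v starts 11 m/s; Δx = 11·5 + ½·7·5² = 142.5 m; v ends 46 m/s.
x(13) = 7 + Σ Δx = 277.5 m.

277.5 m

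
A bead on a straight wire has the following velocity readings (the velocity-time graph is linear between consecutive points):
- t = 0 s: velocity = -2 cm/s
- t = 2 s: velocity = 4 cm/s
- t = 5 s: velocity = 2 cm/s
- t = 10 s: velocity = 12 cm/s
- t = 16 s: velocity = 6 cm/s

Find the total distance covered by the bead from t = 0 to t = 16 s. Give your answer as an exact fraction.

Total distance travelled is ∫|v| dt — sum the magnitudes of each area piece.
0–2 s: v = 0 at t = 2/3 s; triangle areas 2/3 + 8/3 = 10/3 cm
2–5 s: |½(4 + 2)(3)| = 9 cm
5–10 s: |½(2 + 12)(5)| = 35 cm
10–16 s: |½(12 + 6)(6)| = 54 cm
Total distance = 304/3 cm

304/3 cm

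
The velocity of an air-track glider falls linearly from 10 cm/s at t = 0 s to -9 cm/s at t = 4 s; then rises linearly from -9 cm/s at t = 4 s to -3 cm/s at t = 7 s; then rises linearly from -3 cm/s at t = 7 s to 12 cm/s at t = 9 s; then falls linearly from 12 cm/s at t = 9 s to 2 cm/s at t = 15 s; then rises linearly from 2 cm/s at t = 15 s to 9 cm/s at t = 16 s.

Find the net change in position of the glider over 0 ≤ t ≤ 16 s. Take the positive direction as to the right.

40.5 cm

Net displacement equals the area under the velocity-time graph (areas below the axis count negative).
0–4 s: ½(10 + -9)(4) = 2 cm
4–7 s: ½(-9 + -3)(3) = -18 cm
7–9 s: ½(-3 + 12)(2) = 9 cm
9–15 s: ½(12 + 2)(6) = 42 cm
15–16 s: ½(2 + 9)(1) = 5.5 cm
Net displacement = 40.5 cm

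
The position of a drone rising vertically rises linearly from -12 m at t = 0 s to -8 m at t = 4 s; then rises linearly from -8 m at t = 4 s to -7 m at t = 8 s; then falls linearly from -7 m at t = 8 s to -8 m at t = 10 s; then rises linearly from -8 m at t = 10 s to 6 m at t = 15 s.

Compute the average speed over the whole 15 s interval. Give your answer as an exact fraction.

4/3 m/s

Average speed = (total path length)/(elapsed time); on a piecewise-linear x-t graph the path length is Σ|Δx|.
0–4 s: |Δx| = |-8 − -12| = 4 m
4–8 s: |Δx| = |-7 − -8| = 1 m
8–10 s: |Δx| = |-8 − -7| = 1 m
10–15 s: |Δx| = |6 − -8| = 14 m
Total path = 20 m; average speed = 20/15 = 4/3 m/s.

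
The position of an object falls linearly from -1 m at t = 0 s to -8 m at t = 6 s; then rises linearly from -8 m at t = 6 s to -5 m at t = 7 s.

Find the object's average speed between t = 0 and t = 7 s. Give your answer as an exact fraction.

Average speed = (total path length)/(elapsed time); on a piecewise-linear x-t graph the path length is Σ|Δx|.
0–6 s: |Δx| = |-8 − -1| = 7 m
6–7 s: |Δx| = |-5 − -8| = 3 m
Total path = 10 m; average speed = 10/7 = 10/7 m/s.

10/7 m/s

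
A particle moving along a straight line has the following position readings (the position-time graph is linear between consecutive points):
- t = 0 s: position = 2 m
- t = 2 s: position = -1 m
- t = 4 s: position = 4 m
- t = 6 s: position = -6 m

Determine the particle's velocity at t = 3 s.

Velocity is the slope of the x-t graph on 2–4 s: (4 − -1)/(4 − 2) = 2.5 m/s.

2.5 m/s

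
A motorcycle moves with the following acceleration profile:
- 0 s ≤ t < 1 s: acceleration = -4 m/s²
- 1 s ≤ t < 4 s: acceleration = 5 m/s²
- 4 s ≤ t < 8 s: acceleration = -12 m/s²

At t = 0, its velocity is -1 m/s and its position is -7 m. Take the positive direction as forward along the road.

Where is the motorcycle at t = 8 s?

On each constant-a segment, Δv = aΔt and Δx = v₀Δt + ½aΔt²; chain segment to segment.
0–1 s: v starts -1 m/s; Δx = -1·1 + ½·-4·1² = -3 m; v ends -5 m/s.
1–4 s: v starts -5 m/s; Δx = -5·3 + ½·5·3² = 7.5 m; v ends 10 m/s.
4–8 s: v starts 10 m/s; Δx = 10·4 + ½·-12·4² = -56 m; v ends -38 m/s.
x(8) = -7 + Σ Δx = -58.5 m.

-58.5 m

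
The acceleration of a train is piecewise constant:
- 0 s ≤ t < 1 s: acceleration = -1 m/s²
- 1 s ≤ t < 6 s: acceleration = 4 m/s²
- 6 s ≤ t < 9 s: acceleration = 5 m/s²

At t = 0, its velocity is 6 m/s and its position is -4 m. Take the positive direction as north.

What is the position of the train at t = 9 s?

174 m

On each constant-a segment, Δv = aΔt and Δx = v₀Δt + ½aΔt²; chain segment to segment.
0–1 s: v starts 6 m/s; Δx = 6·1 + ½·-1·1² = 5.5 m; v ends 5 m/s.
1–6 s: v starts 5 m/s; Δx = 5·5 + ½·4·5² = 75 m; v ends 25 m/s.
6–9 s: v starts 25 m/s; Δx = 25·3 + ½·5·3² = 97.5 m; v ends 40 m/s.
x(9) = -4 + Σ Δx = 174 m.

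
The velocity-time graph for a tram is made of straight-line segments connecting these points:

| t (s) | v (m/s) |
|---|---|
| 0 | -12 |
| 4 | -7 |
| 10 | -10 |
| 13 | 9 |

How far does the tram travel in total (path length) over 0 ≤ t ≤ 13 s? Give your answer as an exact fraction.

3925/38 m

Total distance travelled is ∫|v| dt — sum the magnitudes of each area piece.
0–4 s: |½(-12 + -7)(4)| = 38 m
4–10 s: |½(-7 + -10)(6)| = 51 m
10–13 s: v = 0 at t = 220/19 s; triangle areas 150/19 + 243/38 = 543/38 m
Total distance = 3925/38 m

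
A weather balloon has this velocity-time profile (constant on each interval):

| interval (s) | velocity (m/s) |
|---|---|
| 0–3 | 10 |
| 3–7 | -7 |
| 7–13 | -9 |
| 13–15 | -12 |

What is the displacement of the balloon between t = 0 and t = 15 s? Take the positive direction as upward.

Displacement is the signed area under the v-t curve.
0–3 s: 10 × 3 = 30 m
3–7 s: -7 × 4 = -28 m
7–13 s: -9 × 6 = -54 m
13–15 s: -12 × 2 = -24 m
Net displacement = -76 m

-76 m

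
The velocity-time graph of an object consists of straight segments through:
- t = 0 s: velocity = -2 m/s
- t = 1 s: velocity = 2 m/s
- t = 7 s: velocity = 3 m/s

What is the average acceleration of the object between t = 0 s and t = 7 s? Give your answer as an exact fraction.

5/7 m/s²

Average acceleration = Δv/Δt = (3 − -2)/(7 − 0) = 5/7 m/s².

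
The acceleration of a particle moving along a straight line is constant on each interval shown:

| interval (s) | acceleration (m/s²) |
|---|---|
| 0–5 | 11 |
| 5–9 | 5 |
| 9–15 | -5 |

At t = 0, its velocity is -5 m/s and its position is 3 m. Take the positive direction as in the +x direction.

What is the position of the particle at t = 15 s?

685.5 m

On each constant-a segment, Δv = aΔt and Δx = v₀Δt + ½aΔt²; chain segment to segment.
0–5 s: v starts -5 m/s; Δx = -5·5 + ½·11·5² = 112.5 m; v ends 50 m/s.
5–9 s: v starts 50 m/s; Δx = 50·4 + ½·5·4² = 240 m; v ends 70 m/s.
9–15 s: v starts 70 m/s; Δx = 70·6 + ½·-5·6² = 330 m; v ends 40 m/s.
x(15) = 3 + Σ Δx = 685.5 m.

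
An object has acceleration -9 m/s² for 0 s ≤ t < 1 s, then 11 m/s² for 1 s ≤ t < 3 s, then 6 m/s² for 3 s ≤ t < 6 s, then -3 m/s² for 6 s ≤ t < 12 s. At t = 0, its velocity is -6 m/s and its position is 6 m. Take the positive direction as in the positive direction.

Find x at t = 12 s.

On each constant-a segment, Δv = aΔt and Δx = v₀Δt + ½aΔt²; chain segment to segment.
0–1 s: v starts -6 m/s; Δx = -6·1 + ½·-9·1² = -10.5 m; v ends -15 m/s.
1–3 s: v starts -15 m/s; Δx = -15·2 + ½·11·2² = -8 m; v ends 7 m/s.
3–6 s: v starts 7 m/s; Δx = 7·3 + ½·6·3² = 48 m; v ends 25 m/s.
6–12 s: v starts 25 m/s; Δx = 25·6 + ½·-3·6² = 96 m; v ends 7 m/s.
x(12) = 6 + Σ Δx = 131.5 m.

131.5 m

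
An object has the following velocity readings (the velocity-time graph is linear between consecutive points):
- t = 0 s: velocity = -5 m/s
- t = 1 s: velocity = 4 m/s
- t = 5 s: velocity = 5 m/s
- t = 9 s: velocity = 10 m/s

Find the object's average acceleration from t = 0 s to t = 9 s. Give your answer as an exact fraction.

Average acceleration = Δv/Δt = (10 − -5)/(9 − 0) = 5/3 m/s².

5/3 m/s²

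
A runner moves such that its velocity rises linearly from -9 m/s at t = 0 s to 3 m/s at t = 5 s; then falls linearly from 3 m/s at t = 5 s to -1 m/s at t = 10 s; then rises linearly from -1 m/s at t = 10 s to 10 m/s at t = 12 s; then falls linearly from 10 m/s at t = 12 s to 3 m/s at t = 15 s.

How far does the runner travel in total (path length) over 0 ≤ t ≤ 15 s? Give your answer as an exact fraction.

1181/22 m

Distance (not displacement) is the total path length: add the absolute areas under v-t.
0–5 s: v = 0 at t = 3.75 s; triangle areas 16.875 + 1.875 = 18.75 m
5–10 s: v = 0 at t = 8.75 s; triangle areas 5.625 + 0.625 = 6.25 m
10–12 s: v = 0 at t = 112/11 s; triangle areas 1/11 + 100/11 = 101/11 m
12–15 s: |½(10 + 3)(3)| = 19.5 m
Total distance = 1181/22 m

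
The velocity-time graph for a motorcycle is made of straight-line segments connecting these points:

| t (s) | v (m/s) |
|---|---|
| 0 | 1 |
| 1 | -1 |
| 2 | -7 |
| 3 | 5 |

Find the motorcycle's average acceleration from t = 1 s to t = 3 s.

3 m/s²

Average acceleration = Δv/Δt = (5 − -1)/(3 − 1) = 3 m/s².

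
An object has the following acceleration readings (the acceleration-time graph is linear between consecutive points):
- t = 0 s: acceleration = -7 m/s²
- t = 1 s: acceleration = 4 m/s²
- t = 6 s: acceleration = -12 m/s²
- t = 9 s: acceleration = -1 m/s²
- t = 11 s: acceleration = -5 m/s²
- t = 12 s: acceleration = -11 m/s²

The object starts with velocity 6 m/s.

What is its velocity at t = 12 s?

Δv equals the area under the a-t graph; then v = v₀ + Δv.
0–1 s: ½(-7 + 4)(1) = -1.5 m/s
1–6 s: ½(4 + -12)(5) = -20 m/s
6–9 s: ½(-12 + -1)(3) = -19.5 m/s
9–11 s: ½(-1 + -5)(2) = -6 m/s
11–12 s: ½(-5 + -11)(1) = -8 m/s
Δv = -55 m/s, so v(12) = 6 + (-55) = -49 m/s.

-49 m/s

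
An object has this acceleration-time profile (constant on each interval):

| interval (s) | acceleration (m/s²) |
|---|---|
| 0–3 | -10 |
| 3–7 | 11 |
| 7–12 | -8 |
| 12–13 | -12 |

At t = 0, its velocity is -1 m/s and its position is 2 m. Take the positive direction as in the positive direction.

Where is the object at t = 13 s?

On each constant-a segment, Δv = aΔt and Δx = v₀Δt + ½aΔt²; chain segment to segment.
0–3 s: v starts -1 m/s; Δx = -1·3 + ½·-10·3² = -48 m; v ends -31 m/s.
3–7 s: v starts -31 m/s; Δx = -31·4 + ½·11·4² = -36 m; v ends 13 m/s.
7–12 s: v starts 13 m/s; Δx = 13·5 + ½·-8·5² = -35 m; v ends -27 m/s.
12–13 s: v starts -27 m/s; Δx = -27·1 + ½·-12·1² = -33 m; v ends -39 m/s.
x(13) = 2 + Σ Δx = -150 m.

-150 m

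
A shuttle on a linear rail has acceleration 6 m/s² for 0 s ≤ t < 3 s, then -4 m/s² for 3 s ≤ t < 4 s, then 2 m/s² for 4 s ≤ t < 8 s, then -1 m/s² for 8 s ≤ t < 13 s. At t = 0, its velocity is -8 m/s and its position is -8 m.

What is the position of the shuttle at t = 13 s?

100.5 m

On each constant-a segment, Δv = aΔt and Δx = v₀Δt + ½aΔt²; chain segment to segment.
0–3 s: v starts -8 m/s; Δx = -8·3 + ½·6·3² = 3 m; v ends 10 m/s.
3–4 s: v starts 10 m/s; Δx = 10·1 + ½·-4·1² = 8 m; v ends 6 m/s.
4–8 s: v starts 6 m/s; Δx = 6·4 + ½·2·4² = 40 m; v ends 14 m/s.
8–13 s: v starts 14 m/s; Δx = 14·5 + ½·-1·5² = 57.5 m; v ends 9 m/s.
x(13) = -8 + Σ Δx = 100.5 m.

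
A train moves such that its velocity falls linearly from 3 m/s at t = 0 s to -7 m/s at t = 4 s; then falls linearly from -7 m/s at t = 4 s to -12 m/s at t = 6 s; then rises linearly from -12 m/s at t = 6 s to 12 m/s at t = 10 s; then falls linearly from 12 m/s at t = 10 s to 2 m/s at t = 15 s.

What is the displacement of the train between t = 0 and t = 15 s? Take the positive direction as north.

Net displacement equals the area under the velocity-time graph (areas below the axis count negative).
0–4 s: ½(3 + -7)(4) = -8 m
4–6 s: ½(-7 + -12)(2) = -19 m
6–10 s: ½(-12 + 12)(4) = 0 m
10–15 s: ½(12 + 2)(5) = 35 m
Net displacement = 8 m

8 m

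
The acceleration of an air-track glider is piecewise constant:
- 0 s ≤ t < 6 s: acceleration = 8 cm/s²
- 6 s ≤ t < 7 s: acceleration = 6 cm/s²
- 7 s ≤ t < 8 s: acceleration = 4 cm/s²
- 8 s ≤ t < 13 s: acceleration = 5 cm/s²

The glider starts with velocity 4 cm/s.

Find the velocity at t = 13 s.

Δv equals the area under the a-t graph; then v = v₀ + Δv.
0–6 s: 8 × 6 = 48 cm/s
6–7 s: 6 × 1 = 6 cm/s
7–8 s: 4 × 1 = 4 cm/s
8–13 s: 5 × 5 = 25 cm/s
Δv = 83 cm/s, so v(13) = 4 + (83) = 87 cm/s.

87 cm/s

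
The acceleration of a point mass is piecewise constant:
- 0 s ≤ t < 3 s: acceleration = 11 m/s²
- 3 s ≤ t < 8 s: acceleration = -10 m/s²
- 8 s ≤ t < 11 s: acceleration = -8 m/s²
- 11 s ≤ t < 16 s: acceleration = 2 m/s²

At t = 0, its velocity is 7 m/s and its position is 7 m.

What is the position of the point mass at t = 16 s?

-58.5 m

On each constant-a segment, Δv = aΔt and Δx = v₀Δt + ½aΔt²; chain segment to segment.
0–3 s: v starts 7 m/s; Δx = 7·3 + ½·11·3² = 70.5 m; v ends 40 m/s.
3–8 s: v starts 40 m/s; Δx = 40·5 + ½·-10·5² = 75 m; v ends -10 m/s.
8–11 s: v starts -10 m/s; Δx = -10·3 + ½·-8·3² = -66 m; v ends -34 m/s.
11–16 s: v starts -34 m/s; Δx = -34·5 + ½·2·5² = -145 m; v ends -24 m/s.
x(16) = 7 + Σ Δx = -58.5 m.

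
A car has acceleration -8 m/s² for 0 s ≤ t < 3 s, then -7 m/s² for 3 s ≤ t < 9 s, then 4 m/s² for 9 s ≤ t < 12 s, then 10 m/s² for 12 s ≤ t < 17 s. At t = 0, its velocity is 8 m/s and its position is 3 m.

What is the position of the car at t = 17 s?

-492 m

On each constant-a segment, Δv = aΔt and Δx = v₀Δt + ½aΔt²; chain segment to segment.
0–3 s: v starts 8 m/s; Δx = 8·3 + ½·-8·3² = -12 m; v ends -16 m/s.
3–9 s: v starts -16 m/s; Δx = -16·6 + ½·-7·6² = -222 m; v ends -58 m/s.
9–12 s: v starts -58 m/s; Δx = -58·3 + ½·4·3² = -156 m; v ends -46 m/s.
12–17 s: v starts -46 m/s; Δx = -46·5 + ½·10·5² = -105 m; v ends 4 m/s.
x(17) = 3 + Σ Δx = -492 m.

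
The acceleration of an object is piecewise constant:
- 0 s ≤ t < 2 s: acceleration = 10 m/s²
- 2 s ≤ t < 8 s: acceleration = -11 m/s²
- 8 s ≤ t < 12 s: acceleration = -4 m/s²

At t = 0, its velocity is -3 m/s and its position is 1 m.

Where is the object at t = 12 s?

On each constant-a segment, Δv = aΔt and Δx = v₀Δt + ½aΔt²; chain segment to segment.
0–2 s: v starts -3 m/s; Δx = -3·2 + ½·10·2² = 14 m; v ends 17 m/s.
2–8 s: v starts 17 m/s; Δx = 17·6 + ½·-11·6² = -96 m; v ends -49 m/s.
8–12 s: v starts -49 m/s; Δx = -49·4 + ½·-4·4² = -228 m; v ends -65 m/s.
x(12) = 1 + Σ Δx = -309 m.

-309 m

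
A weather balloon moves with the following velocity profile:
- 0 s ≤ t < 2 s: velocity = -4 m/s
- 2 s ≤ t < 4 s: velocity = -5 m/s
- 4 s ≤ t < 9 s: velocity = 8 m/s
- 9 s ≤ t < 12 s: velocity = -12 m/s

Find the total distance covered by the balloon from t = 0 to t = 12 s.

94 m

Distance (not displacement) is the total path length: add the absolute areas under v-t.
0–2 s: |-4| × 2 = 8 m
2–4 s: |-5| × 2 = 10 m
4–9 s: |8| × 5 = 40 m
9–12 s: |-12| × 3 = 36 m
Total distance = 94 m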